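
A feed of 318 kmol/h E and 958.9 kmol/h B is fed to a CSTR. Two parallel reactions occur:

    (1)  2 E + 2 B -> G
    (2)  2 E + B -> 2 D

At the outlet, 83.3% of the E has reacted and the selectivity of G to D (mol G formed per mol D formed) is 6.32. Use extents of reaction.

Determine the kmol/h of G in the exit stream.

Conversion of E: E consumed = 0.833 × 318 = 264.9 kmol/h = 2ξ₁ + 2ξ₂.
Selectivity: 1ξ₁ / (2ξ₂) = 6.32 → ξ₁ = 12.64 ξ₂.
Substitute: (2·12.64 + 2) ξ₂ = 264.9 → ξ₂ = 9.71 kmol/h, ξ₁ = 122.7 kmol/h.
Outlet amounts (n = n₀ + Σ ν·ξ):
  E: 318 − 2(122.7) − 2(9.71) = 53.11
  B: 958.9 − 2(122.7) − 1(9.71) = 703.7
  G: 0 + 1(122.7) = 122.7
  D: 0 + 2(9.71) = 19.42

123 kmol/h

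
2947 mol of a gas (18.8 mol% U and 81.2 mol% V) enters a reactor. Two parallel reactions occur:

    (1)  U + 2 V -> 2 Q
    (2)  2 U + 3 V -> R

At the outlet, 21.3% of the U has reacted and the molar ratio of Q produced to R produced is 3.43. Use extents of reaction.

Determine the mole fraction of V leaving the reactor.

0.791

Conversion of U: U consumed = 0.213 × 554 = 118 mol = 1ξ₁ + 2ξ₂.
Selectivity: 2ξ₁ / (1ξ₂) = 3.43 → ξ₁ = 1.715 ξ₂.
Substitute: (1·1.715 + 2) ξ₂ = 118 → ξ₂ = 31.77 mol, ξ₁ = 54.48 mol.
Outlet amounts (n = n₀ + Σ ν·ξ):
  U: 554 − 1(54.48) − 2(31.77) = 436
  V: 2393 − 2(54.48) − 3(31.77) = 2189
  Q: 0 + 2(54.48) = 109
  R: 0 + 1(31.77) = 31.77
Total out = 2765 mol; y_V = 2189 / 2765 = 0.7914.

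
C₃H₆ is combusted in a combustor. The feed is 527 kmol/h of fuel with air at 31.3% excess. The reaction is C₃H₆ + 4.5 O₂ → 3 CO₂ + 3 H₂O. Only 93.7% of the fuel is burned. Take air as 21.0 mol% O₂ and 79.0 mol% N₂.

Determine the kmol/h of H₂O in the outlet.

1480 kmol/h

Stoichiometric O₂ = 4.5 × 527 = 2372 kmol/h; O₂ fed = 2372 × 1.313 = 3114 kmol/h.
N₂ fed = 3114 × 79/21 = 11710 kmol/h.
Fuel reacted = 0.937 × 527 → ξ = 493.8 kmol/h.
Outlet (n = n₀ + ν ξ):
  C₃H₆: 527 − 1(493.8) = 33.2
  O₂: 3114 − 4.5(493.8) = 891.7
  N₂: 11710 (inert)
  CO₂: 0 + 3(493.8) = 1481
  H₂O: 0 + 3(493.8) = 1481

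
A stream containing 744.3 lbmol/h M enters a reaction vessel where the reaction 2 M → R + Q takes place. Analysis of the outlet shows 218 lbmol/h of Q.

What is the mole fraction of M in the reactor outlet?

For Q: n = n₀ + 1ξ → 218 = 0 + 1ξ, giving ξ = 218 lbmol/h.
Outlet amounts (n = n₀ + ν ξ):
  M: 744.3 − 2(218) = 308.3
  R: 0 + 1(218) = 218
  Q: 0 + 1(218) = 218
Total out = 744.3 lbmol/h; y_M = 308.3 / 744.3 = 0.4142.

0.414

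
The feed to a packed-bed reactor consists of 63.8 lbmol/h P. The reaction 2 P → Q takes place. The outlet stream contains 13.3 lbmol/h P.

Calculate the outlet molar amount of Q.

25.2 lbmol/h

For P: n = n₀ − 2ξ → 13.3 = 63.8 − 2ξ, giving ξ = 25.25 lbmol/h.
Outlet amounts (n = n₀ + ν ξ):
  P: 63.8 − 2(25.25) = 13.3
  Q: 0 + 1(25.25) = 25.25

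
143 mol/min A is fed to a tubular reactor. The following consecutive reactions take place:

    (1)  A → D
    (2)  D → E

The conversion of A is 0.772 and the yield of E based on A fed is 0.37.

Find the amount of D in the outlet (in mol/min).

Conversion of A: A consumed = 1ξ₁ = 0.772 × 143 → ξ₁ = 110.4 mol/min.
Yield of E: 1ξ₂ / 143 = 0.37 → ξ₂ = 52.91 mol/min.
Outlet amounts (n = n₀ + Σ ν·ξ):
  A: 143 − 1(110.4) = 32.6
  D: 0 + 1(110.4) − 1(52.91) = 57.49
  E: 0 + 1(52.91) = 52.91

57.5 mol/min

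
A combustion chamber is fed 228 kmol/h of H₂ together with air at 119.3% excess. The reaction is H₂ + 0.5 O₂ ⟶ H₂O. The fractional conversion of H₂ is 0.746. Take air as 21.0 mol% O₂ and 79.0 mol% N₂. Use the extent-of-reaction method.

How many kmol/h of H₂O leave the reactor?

Stoichiometric O₂ = 0.5 × 228 = 114 kmol/h; O₂ fed = 114 × 2.193 = 250 kmol/h.
N₂ fed = 250 × 79/21 = 940.5 kmol/h.
Fuel reacted = 0.746 × 228 → ξ = 170.1 kmol/h.
Outlet (n = n₀ + ν ξ):
  H₂: 228 − 1(170.1) = 57.91
  O₂: 250 − 0.5(170.1) = 165
  N₂: 940.5 (inert)
  H₂O: 0 + 1(170.1) = 170.1

170 kmol/h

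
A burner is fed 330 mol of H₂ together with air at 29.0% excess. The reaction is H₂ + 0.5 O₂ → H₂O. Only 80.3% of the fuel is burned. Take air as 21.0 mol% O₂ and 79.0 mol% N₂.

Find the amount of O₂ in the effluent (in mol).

80.4 mol

Stoichiometric O₂ = 0.5 × 330 = 165 mol; O₂ fed = 165 × 1.290 = 212.8 mol.
N₂ fed = 212.8 × 79/21 = 800.7 mol.
Fuel reacted = 0.803 × 330 → ξ = 265 mol.
Outlet (n = n₀ + ν ξ):
  H₂: 330 − 1(265) = 65.01
  O₂: 212.8 − 0.5(265) = 80.35
  N₂: 800.7 (inert)
  H₂O: 0 + 1(265) = 265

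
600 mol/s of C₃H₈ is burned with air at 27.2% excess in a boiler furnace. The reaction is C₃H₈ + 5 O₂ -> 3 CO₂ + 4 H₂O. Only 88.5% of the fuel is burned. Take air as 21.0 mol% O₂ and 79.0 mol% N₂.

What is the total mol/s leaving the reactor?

19300 mol/s

Stoichiometric O₂ = 5 × 600 = 3000 mol/s; O₂ fed = 3000 × 1.272 = 3816 mol/s.
N₂ fed = 3816 × 79/21 = 14360 mol/s.
Fuel reacted = 0.885 × 600 → ξ = 531 mol/s.
Outlet (n = n₀ + ν ξ):
  C₃H₈: 600 − 1(531) = 69
  O₂: 3816 − 5(531) = 1161
  N₂: 14360 (inert)
  CO₂: 0 + 3(531) = 1593
  H₂O: 0 + 4(531) = 2124
Total out = 69 + 1161 + 14360 + 1593 + 2124 = 19300 mol/s.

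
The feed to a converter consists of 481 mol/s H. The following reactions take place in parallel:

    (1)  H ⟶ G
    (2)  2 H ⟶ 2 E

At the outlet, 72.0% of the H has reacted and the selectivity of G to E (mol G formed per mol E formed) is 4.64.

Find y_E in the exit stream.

Conversion of H: H consumed = 0.72 × 481 = 346.3 mol/s = 1ξ₁ + 2ξ₂.
Selectivity: 1ξ₁ / (2ξ₂) = 4.64 → ξ₁ = 9.28 ξ₂.
Substitute: (1·9.28 + 2) ξ₂ = 346.3 → ξ₂ = 30.7 mol/s, ξ₁ = 284.9 mol/s.
Outlet amounts (n = n₀ + Σ ν·ξ):
  H: 481 − 1(284.9) − 2(30.7) = 134.7
  G: 0 + 1(284.9) = 284.9
  E: 0 + 2(30.7) = 61.4
Total out = 481 mol/s; y_E = 61.4 / 481 = 0.1277.

0.128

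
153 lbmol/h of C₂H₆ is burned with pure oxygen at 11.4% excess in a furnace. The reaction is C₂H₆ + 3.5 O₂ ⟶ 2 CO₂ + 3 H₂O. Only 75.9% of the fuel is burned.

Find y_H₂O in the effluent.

0.431

Stoichiometric O₂ = 3.5 × 153 = 535.5 lbmol/h; O₂ fed = 535.5 × 1.114 = 596.5 lbmol/h.
Fuel reacted = 0.759 × 153 → ξ = 116.1 lbmol/h.
Outlet (n = n₀ + ν ξ):
  C₂H₆: 153 − 1(116.1) = 36.87
  O₂: 596.5 − 3.5(116.1) = 190.1
  CO₂: 0 + 2(116.1) = 232.3
  H₂O: 0 + 3(116.1) = 348.4
Total out = 807.6 lbmol/h; y_H₂O = 348.4 / 807.6 = 0.4314.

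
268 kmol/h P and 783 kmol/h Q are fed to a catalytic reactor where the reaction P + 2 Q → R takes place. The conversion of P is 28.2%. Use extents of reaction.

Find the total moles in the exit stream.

900 kmol/h

P reacted = 0.282 × 268 = 75.58 kmol/h; ν_P = −1, so ξ = 75.58/1 = 75.58 kmol/h.
Outlet amounts (n = n₀ + ν ξ):
  P: 268 − 1(75.58) = 192.4
  Q: 783 − 2(75.58) = 631.8
  R: 0 + 1(75.58) = 75.58
Total out = 192.4 + 631.8 + 75.58 = 899.8 kmol/h.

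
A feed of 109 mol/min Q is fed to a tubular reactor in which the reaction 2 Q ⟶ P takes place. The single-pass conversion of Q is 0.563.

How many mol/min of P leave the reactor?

30.7 mol/min

Q reacted = 0.563 × 109 = 61.37 mol/min; ν_Q = −2, so ξ = 61.37/2 = 30.68 mol/min.
Outlet amounts (n = n₀ + ν ξ):
  Q: 109 − 2(30.68) = 47.63
  P: 0 + 1(30.68) = 30.68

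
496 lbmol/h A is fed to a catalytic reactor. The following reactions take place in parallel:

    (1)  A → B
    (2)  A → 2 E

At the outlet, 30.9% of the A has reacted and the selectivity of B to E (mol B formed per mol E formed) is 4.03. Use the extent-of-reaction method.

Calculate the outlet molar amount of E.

33.8 lbmol/h

Conversion of A: A consumed = 0.309 × 496 = 153.3 lbmol/h = 1ξ₁ + 1ξ₂.
Selectivity: 1ξ₁ / (2ξ₂) = 4.03 → ξ₁ = 8.06 ξ₂.
Substitute: (1·8.06 + 1) ξ₂ = 153.3 → ξ₂ = 16.92 lbmol/h, ξ₁ = 136.3 lbmol/h.
Outlet amounts (n = n₀ + Σ ν·ξ):
  A: 496 − 1(136.3) − 1(16.92) = 342.7
  B: 0 + 1(136.3) = 136.3
  E: 0 + 2(16.92) = 33.83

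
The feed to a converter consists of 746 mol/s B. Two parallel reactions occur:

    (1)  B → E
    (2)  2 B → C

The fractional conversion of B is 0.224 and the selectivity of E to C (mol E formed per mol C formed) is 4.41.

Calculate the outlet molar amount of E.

115 mol/s

Conversion of B: B consumed = 0.224 × 746 = 167.1 mol/s = 1ξ₁ + 2ξ₂.
Selectivity: 1ξ₁ / (1ξ₂) = 4.41 → ξ₁ = 4.41 ξ₂.
Substitute: (1·4.41 + 2) ξ₂ = 167.1 → ξ₂ = 26.07 mol/s, ξ₁ = 115 mol/s.
Outlet amounts (n = n₀ + Σ ν·ξ):
  B: 746 − 1(115) − 2(26.07) = 578.9
  E: 0 + 1(115) = 115
  C: 0 + 1(26.07) = 26.07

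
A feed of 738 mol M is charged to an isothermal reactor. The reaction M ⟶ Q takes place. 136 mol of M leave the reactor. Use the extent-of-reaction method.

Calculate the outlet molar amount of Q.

602 mol

For M: n = n₀ − 1ξ → 136 = 738 − 1ξ, giving ξ = 602 mol.
Outlet amounts (n = n₀ + ν ξ):
  M: 738 − 1(602) = 136
  Q: 0 + 1(602) = 602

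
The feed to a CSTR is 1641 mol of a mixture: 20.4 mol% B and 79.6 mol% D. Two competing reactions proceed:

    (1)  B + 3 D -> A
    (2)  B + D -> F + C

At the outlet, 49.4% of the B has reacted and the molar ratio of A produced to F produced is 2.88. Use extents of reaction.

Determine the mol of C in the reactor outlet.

42.6 mol

Conversion of B: B consumed = 0.494 × 334.8 = 165.4 mol = 1ξ₁ + 1ξ₂.
Selectivity: 1ξ₁ / (1ξ₂) = 2.88 → ξ₁ = 2.88 ξ₂.
Substitute: (1·2.88 + 1) ξ₂ = 165.4 → ξ₂ = 42.62 mol, ξ₁ = 122.8 mol.
Outlet amounts (n = n₀ + Σ ν·ξ):
  B: 334.8 − 1(122.8) − 1(42.62) = 169.4
  D: 1306 − 3(122.8) − 1(42.62) = 895.4
  A: 0 + 1(122.8) = 122.8
  F: 0 + 1(42.62) = 42.62
  C: 0 + 1(42.62) = 42.62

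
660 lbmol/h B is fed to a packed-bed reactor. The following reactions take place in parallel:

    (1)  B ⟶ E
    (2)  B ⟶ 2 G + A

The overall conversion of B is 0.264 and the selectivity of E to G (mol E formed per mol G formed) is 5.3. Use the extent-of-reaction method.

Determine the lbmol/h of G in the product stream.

Conversion of B: B consumed = 0.264 × 660 = 174.2 lbmol/h = 1ξ₁ + 1ξ₂.
Selectivity: 1ξ₁ / (2ξ₂) = 5.3 → ξ₁ = 10.6 ξ₂.
Substitute: (1·10.6 + 1) ξ₂ = 174.2 → ξ₂ = 15.02 lbmol/h, ξ₁ = 159.2 lbmol/h.
Outlet amounts (n = n₀ + Σ ν·ξ):
  B: 660 − 1(159.2) − 1(15.02) = 485.8
  E: 0 + 1(159.2) = 159.2
  G: 0 + 2(15.02) = 30.04
  A: 0 + 1(15.02) = 15.02

30 lbmol/h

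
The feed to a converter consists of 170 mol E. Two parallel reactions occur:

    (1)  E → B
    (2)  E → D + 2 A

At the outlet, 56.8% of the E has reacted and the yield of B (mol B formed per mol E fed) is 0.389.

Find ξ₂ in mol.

Yield of B: 1ξ₁ / 170 = 0.389 → ξ₁ = 66.13 mol.
Conversion of E: 1ξ₁ + 1ξ₂ = 0.568 × 170 = 96.56 → ξ₂ = 30.43 mol.
Outlet amounts (n = n₀ + Σ ν·ξ):
  E: 170 − 1(66.13) − 1(30.43) = 73.44
  B: 0 + 1(66.13) = 66.13
  D: 0 + 1(30.43) = 30.43
  A: 0 + 2(30.43) = 60.86

ξ₂ = 30.4 mol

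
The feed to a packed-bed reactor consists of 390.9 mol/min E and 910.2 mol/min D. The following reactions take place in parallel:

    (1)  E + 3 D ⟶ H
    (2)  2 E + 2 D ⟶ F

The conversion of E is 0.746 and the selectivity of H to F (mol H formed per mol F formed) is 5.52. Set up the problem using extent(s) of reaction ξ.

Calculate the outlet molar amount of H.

214 mol/min

Conversion of E: E consumed = 0.746 × 390.9 = 291.6 mol/min = 1ξ₁ + 2ξ₂.
Selectivity: 1ξ₁ / (1ξ₂) = 5.52 → ξ₁ = 5.52 ξ₂.
Substitute: (1·5.52 + 2) ξ₂ = 291.6 → ξ₂ = 38.78 mol/min, ξ₁ = 214.1 mol/min.
Outlet amounts (n = n₀ + Σ ν·ξ):
  E: 390.9 − 1(214.1) − 2(38.78) = 99.29
  D: 910.2 − 3(214.1) − 2(38.78) = 190.5
  H: 0 + 1(214.1) = 214.1
  F: 0 + 1(38.78) = 38.78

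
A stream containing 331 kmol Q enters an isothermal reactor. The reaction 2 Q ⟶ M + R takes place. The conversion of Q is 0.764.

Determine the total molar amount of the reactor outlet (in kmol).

Q reacted = 0.764 × 331 = 252.9 kmol; ν_Q = −2, so ξ = 252.9/2 = 126.4 kmol.
Outlet amounts (n = n₀ + ν ξ):
  Q: 331 − 2(126.4) = 78.12
  M: 0 + 1(126.4) = 126.4
  R: 0 + 1(126.4) = 126.4
Total out = 78.12 + 126.4 + 126.4 = 331 kmol.

331 kmol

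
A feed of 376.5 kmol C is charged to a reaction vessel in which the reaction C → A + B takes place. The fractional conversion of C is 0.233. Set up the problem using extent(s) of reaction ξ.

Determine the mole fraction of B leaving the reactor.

0.189

C reacted = 0.233 × 376.5 = 87.72 kmol; ν_C = −1, so ξ = 87.72/1 = 87.72 kmol.
Outlet amounts (n = n₀ + ν ξ):
  C: 376.5 − 1(87.72) = 288.8
  A: 0 + 1(87.72) = 87.72
  B: 0 + 1(87.72) = 87.72
Total out = 464.2 kmol; y_B = 87.72 / 464.2 = 0.189.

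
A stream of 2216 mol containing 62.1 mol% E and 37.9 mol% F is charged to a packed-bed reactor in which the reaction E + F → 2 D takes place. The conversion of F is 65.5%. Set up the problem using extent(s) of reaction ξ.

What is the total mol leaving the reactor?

2220 mol

F reacted = 0.655 × 839.9 = 550.1 mol; ν_F = −1, so ξ = 550.1/1 = 550.1 mol.
Outlet amounts (n = n₀ + ν ξ):
  E: 1376 − 1(550.1) = 826
  F: 839.9 − 1(550.1) = 289.8
  D: 0 + 2(550.1) = 1100
Total out = 826 + 289.8 + 1100 = 2216 mol.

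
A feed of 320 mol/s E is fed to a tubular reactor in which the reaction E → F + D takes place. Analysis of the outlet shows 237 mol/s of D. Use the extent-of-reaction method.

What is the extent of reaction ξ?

For D: n = n₀ + 1ξ → 237 = 0 + 1ξ, giving ξ = 237 mol/s.
Outlet amounts (n = n₀ + ν ξ):
  E: 320 − 1(237) = 83
  F: 0 + 1(237) = 237
  D: 0 + 1(237) = 237

ξ = 237 mol/s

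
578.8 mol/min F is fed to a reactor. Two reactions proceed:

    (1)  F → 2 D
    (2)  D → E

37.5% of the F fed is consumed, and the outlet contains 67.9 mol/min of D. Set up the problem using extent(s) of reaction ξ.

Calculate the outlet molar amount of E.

Conversion of F: F consumed = 1ξ₁ = 0.375 × 578.8 → ξ₁ = 217 mol/min.
D balance: n_D = 0 + 2ξ₁ − 1ξ₂ = 67.9 → ξ₂ = (2·217 − 67.9)/1 = 366.2 mol/min.
Outlet amounts (n = n₀ + Σ ν·ξ):
  F: 578.8 − 1(217) = 361.8
  D: 0 + 2(217) − 1(366.2) = 67.9
  E: 0 + 1(366.2) = 366.2

366 mol/min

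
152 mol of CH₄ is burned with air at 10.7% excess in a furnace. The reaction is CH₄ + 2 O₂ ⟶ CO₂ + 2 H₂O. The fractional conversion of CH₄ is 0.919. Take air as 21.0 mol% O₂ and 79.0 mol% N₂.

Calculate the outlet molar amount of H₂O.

Stoichiometric O₂ = 2 × 152 = 304 mol; O₂ fed = 304 × 1.107 = 336.5 mol.
N₂ fed = 336.5 × 79/21 = 1266 mol.
Fuel reacted = 0.919 × 152 → ξ = 139.7 mol.
Outlet (n = n₀ + ν ξ):
  CH₄: 152 − 1(139.7) = 12.31
  O₂: 336.5 − 2(139.7) = 57.15
  N₂: 1266 (inert)
  CO₂: 0 + 1(139.7) = 139.7
  H₂O: 0 + 2(139.7) = 279.4

279 mol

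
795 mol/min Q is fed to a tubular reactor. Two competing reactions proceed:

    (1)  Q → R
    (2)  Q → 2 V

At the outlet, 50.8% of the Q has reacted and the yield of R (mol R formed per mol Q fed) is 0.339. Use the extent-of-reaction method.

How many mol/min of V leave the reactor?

Yield of R: 1ξ₁ / 795 = 0.339 → ξ₁ = 269.5 mol/min.
Conversion of Q: 1ξ₁ + 1ξ₂ = 0.508 × 795 = 403.9 → ξ₂ = 134.4 mol/min.
Outlet amounts (n = n₀ + Σ ν·ξ):
  Q: 795 − 1(269.5) − 1(134.4) = 391.1
  R: 0 + 1(269.5) = 269.5
  V: 0 + 2(134.4) = 268.7

269 mol/min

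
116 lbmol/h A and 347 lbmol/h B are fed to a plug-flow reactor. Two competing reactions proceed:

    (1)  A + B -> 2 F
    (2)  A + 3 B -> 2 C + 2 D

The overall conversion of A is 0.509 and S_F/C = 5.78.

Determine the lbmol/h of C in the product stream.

17.4 lbmol/h

Conversion of A: A consumed = 0.509 × 116 = 59.04 lbmol/h = 1ξ₁ + 1ξ₂.
Selectivity: 2ξ₁ / (2ξ₂) = 5.78 → ξ₁ = 5.78 ξ₂.
Substitute: (1·5.78 + 1) ξ₂ = 59.04 → ξ₂ = 8.709 lbmol/h, ξ₁ = 50.34 lbmol/h.
Outlet amounts (n = n₀ + Σ ν·ξ):
  A: 116 − 1(50.34) − 1(8.709) = 56.96
  B: 347 − 1(50.34) − 3(8.709) = 270.5
  F: 0 + 2(50.34) = 100.7
  C: 0 + 2(8.709) = 17.42
  D: 0 + 2(8.709) = 17.42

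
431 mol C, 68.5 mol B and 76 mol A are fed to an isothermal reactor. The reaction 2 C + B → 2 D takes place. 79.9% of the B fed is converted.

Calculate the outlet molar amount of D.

B reacted = 0.799 × 68.5 = 54.73 mol; ν_B = −1, so ξ = 54.73/1 = 54.73 mol.
Outlet amounts (n = n₀ + ν ξ):
  C: 431 − 2(54.73) = 321.5
  B: 68.5 − 1(54.73) = 13.77
  D: 0 + 2(54.73) = 109.5
  A: 76 (inert)

109 mol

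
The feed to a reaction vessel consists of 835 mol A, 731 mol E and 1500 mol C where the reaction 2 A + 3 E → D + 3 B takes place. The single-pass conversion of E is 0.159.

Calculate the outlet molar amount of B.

116 mol

E reacted = 0.159 × 731 = 116.2 mol; ν_E = −3, so ξ = 116.2/3 = 38.74 mol.
Outlet amounts (n = n₀ + ν ξ):
  A: 835 − 2(38.74) = 757.5
  E: 731 − 3(38.74) = 614.8
  D: 0 + 1(38.74) = 38.74
  B: 0 + 3(38.74) = 116.2
  C: 1500 (inert)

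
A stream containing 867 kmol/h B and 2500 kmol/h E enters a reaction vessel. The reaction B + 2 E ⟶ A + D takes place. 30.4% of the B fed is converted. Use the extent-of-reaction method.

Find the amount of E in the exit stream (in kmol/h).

B reacted = 0.304 × 867 = 263.6 kmol/h; ν_B = −1, so ξ = 263.6/1 = 263.6 kmol/h.
Outlet amounts (n = n₀ + ν ξ):
  B: 867 − 1(263.6) = 603.4
  E: 2500 − 2(263.6) = 1973
  A: 0 + 1(263.6) = 263.6
  D: 0 + 1(263.6) = 263.6

1970 kmol/h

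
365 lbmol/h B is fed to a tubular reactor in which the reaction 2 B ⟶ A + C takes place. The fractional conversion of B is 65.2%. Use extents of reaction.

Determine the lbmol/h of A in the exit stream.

119 lbmol/h

B reacted = 0.652 × 365 = 238 lbmol/h; ν_B = −2, so ξ = 238/2 = 119 lbmol/h.
Outlet amounts (n = n₀ + ν ξ):
  B: 365 − 2(119) = 127
  A: 0 + 1(119) = 119
  C: 0 + 1(119) = 119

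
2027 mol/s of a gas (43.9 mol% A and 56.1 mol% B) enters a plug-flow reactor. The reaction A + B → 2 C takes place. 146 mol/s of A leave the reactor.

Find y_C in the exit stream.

0.734

For A: n = n₀ − 1ξ → 146 = 889.9 − 1ξ, giving ξ = 743.9 mol/s.
Outlet amounts (n = n₀ + ν ξ):
  A: 889.9 − 1(743.9) = 146
  B: 1137 − 1(743.9) = 393.3
  C: 0 + 2(743.9) = 1488
Total out = 2027 mol/s; y_C = 1488 / 2027 = 0.7339.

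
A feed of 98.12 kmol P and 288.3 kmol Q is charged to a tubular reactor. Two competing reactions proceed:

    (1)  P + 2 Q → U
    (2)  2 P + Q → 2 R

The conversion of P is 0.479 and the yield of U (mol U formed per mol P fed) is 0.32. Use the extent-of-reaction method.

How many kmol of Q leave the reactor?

218 kmol

Yield of U: 1ξ₁ / 98.12 = 0.32 → ξ₁ = 31.4 kmol.
Conversion of P: 1ξ₁ + 2ξ₂ = 0.479 × 98.12 = 47 → ξ₂ = 7.801 kmol.
Outlet amounts (n = n₀ + Σ ν·ξ):
  P: 98.12 − 1(31.4) − 2(7.801) = 51.12
  Q: 288.3 − 2(31.4) − 1(7.801) = 217.7
  U: 0 + 1(31.4) = 31.4
  R: 0 + 2(7.801) = 15.6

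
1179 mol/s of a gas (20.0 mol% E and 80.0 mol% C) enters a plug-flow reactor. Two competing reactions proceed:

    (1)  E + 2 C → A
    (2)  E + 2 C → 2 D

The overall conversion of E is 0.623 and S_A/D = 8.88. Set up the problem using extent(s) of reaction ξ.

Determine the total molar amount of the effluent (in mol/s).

Conversion of E: E consumed = 0.623 × 235.8 = 146.9 mol/s = 1ξ₁ + 1ξ₂.
Selectivity: 1ξ₁ / (2ξ₂) = 8.88 → ξ₁ = 17.76 ξ₂.
Substitute: (1·17.76 + 1) ξ₂ = 146.9 → ξ₂ = 7.831 mol/s, ξ₁ = 139.1 mol/s.
Outlet amounts (n = n₀ + Σ ν·ξ):
  E: 235.8 − 1(139.1) − 1(7.831) = 88.9
  C: 943.2 − 2(139.1) − 2(7.831) = 649.4
  A: 0 + 1(139.1) = 139.1
  D: 0 + 2(7.831) = 15.66
Total out = 88.9 + 649.4 + 139.1 + 15.66 = 893 mol/s.

893 mol/s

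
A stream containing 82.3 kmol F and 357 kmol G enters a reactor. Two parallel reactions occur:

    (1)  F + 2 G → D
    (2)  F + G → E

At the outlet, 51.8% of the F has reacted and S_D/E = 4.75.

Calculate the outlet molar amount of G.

279 kmol

Conversion of F: F consumed = 0.518 × 82.3 = 42.63 kmol = 1ξ₁ + 1ξ₂.
Selectivity: 1ξ₁ / (1ξ₂) = 4.75 → ξ₁ = 4.75 ξ₂.
Substitute: (1·4.75 + 1) ξ₂ = 42.63 → ξ₂ = 7.414 kmol, ξ₁ = 35.22 kmol.
Outlet amounts (n = n₀ + Σ ν·ξ):
  F: 82.3 − 1(35.22) − 1(7.414) = 39.67
  G: 357 − 2(35.22) − 1(7.414) = 279.2
  D: 0 + 1(35.22) = 35.22
  E: 0 + 1(7.414) = 7.414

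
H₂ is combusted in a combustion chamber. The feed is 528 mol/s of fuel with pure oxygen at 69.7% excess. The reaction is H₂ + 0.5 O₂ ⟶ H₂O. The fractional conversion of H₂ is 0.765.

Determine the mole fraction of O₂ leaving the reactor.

Stoichiometric O₂ = 0.5 × 528 = 264 mol/s; O₂ fed = 264 × 1.697 = 448 mol/s.
Fuel reacted = 0.765 × 528 → ξ = 403.9 mol/s.
Outlet (n = n₀ + ν ξ):
  H₂: 528 − 1(403.9) = 124.1
  O₂: 448 − 0.5(403.9) = 246
  H₂O: 0 + 1(403.9) = 403.9
Total out = 774 mol/s; y_O₂ = 246 / 774 = 0.3179.

0.318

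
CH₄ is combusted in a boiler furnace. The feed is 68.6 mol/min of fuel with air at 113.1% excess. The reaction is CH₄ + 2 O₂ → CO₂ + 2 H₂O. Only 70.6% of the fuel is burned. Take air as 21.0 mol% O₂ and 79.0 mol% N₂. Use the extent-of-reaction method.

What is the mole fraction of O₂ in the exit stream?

Stoichiometric O₂ = 2 × 68.6 = 137.2 mol/min; O₂ fed = 137.2 × 2.131 = 292.4 mol/min.
N₂ fed = 292.4 × 79/21 = 1100 mol/min.
Fuel reacted = 0.706 × 68.6 → ξ = 48.43 mol/min.
Outlet (n = n₀ + ν ξ):
  CH₄: 68.6 − 1(48.43) = 20.17
  O₂: 292.4 − 2(48.43) = 195.5
  N₂: 1100 (inert)
  CO₂: 0 + 1(48.43) = 48.43
  H₂O: 0 + 2(48.43) = 96.86
Total out = 1461 mol/min; y_O₂ = 195.5 / 1461 = 0.1338.

0.134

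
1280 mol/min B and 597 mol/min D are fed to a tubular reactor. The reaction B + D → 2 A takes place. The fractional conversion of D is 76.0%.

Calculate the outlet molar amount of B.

826 mol/min

D reacted = 0.76 × 597 = 453.7 mol/min; ν_D = −1, so ξ = 453.7/1 = 453.7 mol/min.
Outlet amounts (n = n₀ + ν ξ):
  B: 1280 − 1(453.7) = 826.3
  D: 597 − 1(453.7) = 143.3
  A: 0 + 2(453.7) = 907.4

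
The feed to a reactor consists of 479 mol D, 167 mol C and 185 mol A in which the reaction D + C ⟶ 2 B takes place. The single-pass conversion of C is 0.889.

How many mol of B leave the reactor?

297 mol

C reacted = 0.889 × 167 = 148.5 mol; ν_C = −1, so ξ = 148.5/1 = 148.5 mol.
Outlet amounts (n = n₀ + ν ξ):
  D: 479 − 1(148.5) = 330.5
  C: 167 − 1(148.5) = 18.54
  B: 0 + 2(148.5) = 296.9
  A: 185 (inert)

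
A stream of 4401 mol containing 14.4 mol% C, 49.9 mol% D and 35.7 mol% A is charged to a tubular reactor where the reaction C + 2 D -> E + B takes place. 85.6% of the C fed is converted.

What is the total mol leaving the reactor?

3860 mol

C reacted = 0.856 × 633.7 = 542.5 mol; ν_C = −1, so ξ = 542.5/1 = 542.5 mol.
Outlet amounts (n = n₀ + ν ξ):
  C: 633.7 − 1(542.5) = 91.26
  D: 2196 − 2(542.5) = 1111
  E: 0 + 1(542.5) = 542.5
  B: 0 + 1(542.5) = 542.5
  A: 1571 (inert)
Total out = 91.26 + 1111 + 542.5 + 542.5 + 1571 = 3859 mol.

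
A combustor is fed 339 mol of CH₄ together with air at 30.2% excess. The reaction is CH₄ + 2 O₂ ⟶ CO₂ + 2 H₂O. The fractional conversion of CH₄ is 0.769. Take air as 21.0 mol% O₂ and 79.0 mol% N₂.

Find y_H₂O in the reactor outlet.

Stoichiometric O₂ = 2 × 339 = 678 mol; O₂ fed = 678 × 1.302 = 882.8 mol.
N₂ fed = 882.8 × 79/21 = 3321 mol.
Fuel reacted = 0.769 × 339 → ξ = 260.7 mol.
Outlet (n = n₀ + ν ξ):
  CH₄: 339 − 1(260.7) = 78.31
  O₂: 882.8 − 2(260.7) = 361.4
  N₂: 3321 (inert)
  CO₂: 0 + 1(260.7) = 260.7
  H₂O: 0 + 2(260.7) = 521.4
Total out = 4543 mol; y_H₂O = 521.4 / 4543 = 0.1148.

0.115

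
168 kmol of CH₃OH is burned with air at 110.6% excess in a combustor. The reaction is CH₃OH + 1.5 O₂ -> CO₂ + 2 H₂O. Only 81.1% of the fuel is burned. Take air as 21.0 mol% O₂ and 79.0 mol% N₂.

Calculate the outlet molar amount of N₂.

Stoichiometric O₂ = 1.5 × 168 = 252 kmol; O₂ fed = 252 × 2.106 = 530.7 kmol.
N₂ fed = 530.7 × 79/21 = 1996 kmol.
Fuel reacted = 0.811 × 168 → ξ = 136.2 kmol.
Outlet (n = n₀ + ν ξ):
  CH₃OH: 168 − 1(136.2) = 31.75
  O₂: 530.7 − 1.5(136.2) = 326.3
  N₂: 1996 (inert)
  CO₂: 0 + 1(136.2) = 136.2
  H₂O: 0 + 2(136.2) = 272.5

2000 kmol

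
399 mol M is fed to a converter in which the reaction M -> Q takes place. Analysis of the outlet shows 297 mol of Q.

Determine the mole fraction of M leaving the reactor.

For Q: n = n₀ + 1ξ → 297 = 0 + 1ξ, giving ξ = 297 mol.
Outlet amounts (n = n₀ + ν ξ):
  M: 399 − 1(297) = 102
  Q: 0 + 1(297) = 297
Total out = 399 mol; y_M = 102 / 399 = 0.2556.

0.256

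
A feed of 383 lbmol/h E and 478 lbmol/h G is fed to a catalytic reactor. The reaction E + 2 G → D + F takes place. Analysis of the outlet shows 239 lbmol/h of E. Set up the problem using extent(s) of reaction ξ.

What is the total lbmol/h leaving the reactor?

For E: n = n₀ − 1ξ → 239 = 383 − 1ξ, giving ξ = 144 lbmol/h.
Outlet amounts (n = n₀ + ν ξ):
  E: 383 − 1(144) = 239
  G: 478 − 2(144) = 190
  D: 0 + 1(144) = 144
  F: 0 + 1(144) = 144
Total out = 239 + 190 + 144 + 144 = 717 lbmol/h.

717 lbmol/h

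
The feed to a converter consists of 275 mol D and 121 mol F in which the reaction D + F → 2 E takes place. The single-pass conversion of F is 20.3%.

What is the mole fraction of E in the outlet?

0.124

F reacted = 0.203 × 121 = 24.56 mol; ν_F = −1, so ξ = 24.56/1 = 24.56 mol.
Outlet amounts (n = n₀ + ν ξ):
  D: 275 − 1(24.56) = 250.4
  F: 121 − 1(24.56) = 96.44
  E: 0 + 2(24.56) = 49.13
Total out = 396 mol; y_E = 49.13 / 396 = 0.1241.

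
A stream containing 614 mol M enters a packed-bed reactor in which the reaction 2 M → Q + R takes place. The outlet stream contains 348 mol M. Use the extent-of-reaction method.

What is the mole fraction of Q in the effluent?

0.217

For M: n = n₀ − 2ξ → 348 = 614 − 2ξ, giving ξ = 133 mol.
Outlet amounts (n = n₀ + ν ξ):
  M: 614 − 2(133) = 348
  Q: 0 + 1(133) = 133
  R: 0 + 1(133) = 133
Total out = 614 mol; y_Q = 133 / 614 = 0.2166.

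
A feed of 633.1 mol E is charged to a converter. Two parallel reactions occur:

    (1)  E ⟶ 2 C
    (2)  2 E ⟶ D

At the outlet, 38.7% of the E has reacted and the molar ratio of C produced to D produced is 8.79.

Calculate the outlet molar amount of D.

Conversion of E: E consumed = 0.387 × 633.1 = 245 mol = 1ξ₁ + 2ξ₂.
Selectivity: 2ξ₁ / (1ξ₂) = 8.79 → ξ₁ = 4.395 ξ₂.
Substitute: (1·4.395 + 2) ξ₂ = 245 → ξ₂ = 38.31 mol, ξ₁ = 168.4 mol.
Outlet amounts (n = n₀ + Σ ν·ξ):
  E: 633.1 − 1(168.4) − 2(38.31) = 388.1
  C: 0 + 2(168.4) = 336.8
  D: 0 + 1(38.31) = 38.31

38.3 mol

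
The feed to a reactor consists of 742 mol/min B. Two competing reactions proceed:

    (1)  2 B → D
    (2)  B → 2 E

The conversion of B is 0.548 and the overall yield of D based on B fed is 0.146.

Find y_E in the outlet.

0.461

Yield of D: 1ξ₁ / 742 = 0.146 → ξ₁ = 108.3 mol/min.
Conversion of B: 2ξ₁ + 1ξ₂ = 0.548 × 742 = 406.6 → ξ₂ = 190 mol/min.
Outlet amounts (n = n₀ + Σ ν·ξ):
  B: 742 − 2(108.3) − 1(190) = 335.4
  D: 0 + 1(108.3) = 108.3
  E: 0 + 2(190) = 379.9
Total out = 823.6 mol/min; y_E = 379.9 / 823.6 = 0.4613.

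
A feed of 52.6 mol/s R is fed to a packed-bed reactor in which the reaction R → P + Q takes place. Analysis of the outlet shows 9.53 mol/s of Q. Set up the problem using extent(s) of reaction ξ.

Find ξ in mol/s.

ξ = 9.53 mol/s

For Q: n = n₀ + 1ξ → 9.53 = 0 + 1ξ, giving ξ = 9.53 mol/s.
Outlet amounts (n = n₀ + ν ξ):
  R: 52.6 − 1(9.53) = 43.07
  P: 0 + 1(9.53) = 9.53
  Q: 0 + 1(9.53) = 9.53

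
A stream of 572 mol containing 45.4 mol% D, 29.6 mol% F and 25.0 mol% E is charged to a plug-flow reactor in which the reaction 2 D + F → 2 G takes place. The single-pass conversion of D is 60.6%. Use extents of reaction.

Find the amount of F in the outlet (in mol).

90.6 mol

D reacted = 0.606 × 259.7 = 157.4 mol; ν_D = −2, so ξ = 157.4/2 = 78.69 mol.
Outlet amounts (n = n₀ + ν ξ):
  D: 259.7 − 2(78.69) = 102.3
  F: 169.3 − 1(78.69) = 90.63
  G: 0 + 2(78.69) = 157.4
  E: 143 (inert)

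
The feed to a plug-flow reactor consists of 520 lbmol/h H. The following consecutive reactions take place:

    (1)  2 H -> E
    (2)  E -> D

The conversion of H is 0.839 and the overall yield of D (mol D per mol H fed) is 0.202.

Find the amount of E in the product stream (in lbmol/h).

113 lbmol/h

Conversion of H: H consumed = 2ξ₁ = 0.839 × 520 → ξ₁ = 218.1 lbmol/h.
Yield of D: 1ξ₂ / 520 = 0.202 → ξ₂ = 105 lbmol/h.
Outlet amounts (n = n₀ + Σ ν·ξ):
  H: 520 − 2(218.1) = 83.72
  E: 0 + 1(218.1) − 1(105) = 113.1
  D: 0 + 1(105) = 105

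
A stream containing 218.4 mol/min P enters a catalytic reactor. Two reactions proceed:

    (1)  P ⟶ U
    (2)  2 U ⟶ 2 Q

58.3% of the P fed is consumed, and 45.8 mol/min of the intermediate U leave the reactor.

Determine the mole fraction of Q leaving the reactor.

Conversion of P: P consumed = 1ξ₁ = 0.583 × 218.4 → ξ₁ = 127.3 mol/min.
U balance: n_U = 0 + 1ξ₁ − 2ξ₂ = 45.8 → ξ₂ = (1·127.3 − 45.8)/2 = 40.76 mol/min.
Outlet amounts (n = n₀ + Σ ν·ξ):
  P: 218.4 − 1(127.3) = 91.07
  U: 0 + 1(127.3) − 2(40.76) = 45.8
  Q: 0 + 2(40.76) = 81.53
Total out = 218.4 mol/min; y_Q = 81.53 / 218.4 = 0.3733.

0.373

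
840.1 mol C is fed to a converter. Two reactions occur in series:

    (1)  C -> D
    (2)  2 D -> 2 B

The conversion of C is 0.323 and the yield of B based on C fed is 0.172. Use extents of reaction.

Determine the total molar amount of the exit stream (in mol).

Conversion of C: C consumed = 1ξ₁ = 0.323 × 840.1 → ξ₁ = 271.4 mol.
Yield of B: 2ξ₂ / 840.1 = 0.172 → ξ₂ = 72.25 mol.
Outlet amounts (n = n₀ + Σ ν·ξ):
  C: 840.1 − 1(271.4) = 568.7
  D: 0 + 1(271.4) − 2(72.25) = 126.9
  B: 0 + 2(72.25) = 144.5
Total out = 568.7 + 126.9 + 144.5 = 840.1 mol.

840 mol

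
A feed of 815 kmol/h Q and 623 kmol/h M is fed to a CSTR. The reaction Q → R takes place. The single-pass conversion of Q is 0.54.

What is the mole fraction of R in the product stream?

Q reacted = 0.54 × 815 = 440.1 kmol/h; ν_Q = −1, so ξ = 440.1/1 = 440.1 kmol/h.
Outlet amounts (n = n₀ + ν ξ):
  Q: 815 − 1(440.1) = 374.9
  R: 0 + 1(440.1) = 440.1
  M: 623 (inert)
Total out = 1438 kmol/h; y_R = 440.1 / 1438 = 0.3061.

0.306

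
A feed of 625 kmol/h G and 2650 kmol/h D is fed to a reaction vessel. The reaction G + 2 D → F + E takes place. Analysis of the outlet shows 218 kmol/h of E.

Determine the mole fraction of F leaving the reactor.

For E: n = n₀ + 1ξ → 218 = 0 + 1ξ, giving ξ = 218 kmol/h.
Outlet amounts (n = n₀ + ν ξ):
  G: 625 − 1(218) = 407
  D: 2650 − 2(218) = 2214
  F: 0 + 1(218) = 218
  E: 0 + 1(218) = 218
Total out = 3057 kmol/h; y_F = 218 / 3057 = 0.07131.

0.0713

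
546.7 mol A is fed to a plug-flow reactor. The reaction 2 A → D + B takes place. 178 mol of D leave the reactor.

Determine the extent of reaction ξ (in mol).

ξ = 178 mol

For D: n = n₀ + 1ξ → 178 = 0 + 1ξ, giving ξ = 178 mol.
Outlet amounts (n = n₀ + ν ξ):
  A: 546.7 − 2(178) = 190.7
  D: 0 + 1(178) = 178
  B: 0 + 1(178) = 178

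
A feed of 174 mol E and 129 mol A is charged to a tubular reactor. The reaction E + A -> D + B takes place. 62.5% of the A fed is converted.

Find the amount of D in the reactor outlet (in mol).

80.6 mol

A reacted = 0.625 × 129 = 80.62 mol; ν_A = −1, so ξ = 80.62/1 = 80.62 mol.
Outlet amounts (n = n₀ + ν ξ):
  E: 174 − 1(80.62) = 93.38
  A: 129 − 1(80.62) = 48.38
  D: 0 + 1(80.62) = 80.62
  B: 0 + 1(80.62) = 80.62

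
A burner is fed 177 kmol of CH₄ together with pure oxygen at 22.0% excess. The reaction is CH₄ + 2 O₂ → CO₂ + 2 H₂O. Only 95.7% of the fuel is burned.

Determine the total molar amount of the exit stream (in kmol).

Stoichiometric O₂ = 2 × 177 = 354 kmol; O₂ fed = 354 × 1.220 = 431.9 kmol.
Fuel reacted = 0.957 × 177 → ξ = 169.4 kmol.
Outlet (n = n₀ + ν ξ):
  CH₄: 177 − 1(169.4) = 7.611
  O₂: 431.9 − 2(169.4) = 93.1
  CO₂: 0 + 1(169.4) = 169.4
  H₂O: 0 + 2(169.4) = 338.8
Total out = 7.611 + 93.1 + 169.4 + 338.8 = 608.9 kmol.

609 kmol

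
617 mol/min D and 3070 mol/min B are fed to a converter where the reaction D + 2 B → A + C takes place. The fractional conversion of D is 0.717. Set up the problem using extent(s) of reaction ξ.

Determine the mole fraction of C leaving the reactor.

D reacted = 0.717 × 617 = 442.4 mol/min; ν_D = −1, so ξ = 442.4/1 = 442.4 mol/min.
Outlet amounts (n = n₀ + ν ξ):
  D: 617 − 1(442.4) = 174.6
  B: 3070 − 2(442.4) = 2185
  A: 0 + 1(442.4) = 442.4
  C: 0 + 1(442.4) = 442.4
Total out = 3245 mol/min; y_C = 442.4 / 3245 = 0.1363.

0.136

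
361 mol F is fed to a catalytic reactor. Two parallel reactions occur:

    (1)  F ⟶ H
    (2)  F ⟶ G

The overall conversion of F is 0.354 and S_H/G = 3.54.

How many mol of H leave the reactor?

Conversion of F: F consumed = 0.354 × 361 = 127.8 mol = 1ξ₁ + 1ξ₂.
Selectivity: 1ξ₁ / (1ξ₂) = 3.54 → ξ₁ = 3.54 ξ₂.
Substitute: (1·3.54 + 1) ξ₂ = 127.8 → ξ₂ = 28.15 mol, ξ₁ = 99.65 mol.
Outlet amounts (n = n₀ + Σ ν·ξ):
  F: 361 − 1(99.65) − 1(28.15) = 233.2
  H: 0 + 1(99.65) = 99.65
  G: 0 + 1(28.15) = 28.15

99.6 mol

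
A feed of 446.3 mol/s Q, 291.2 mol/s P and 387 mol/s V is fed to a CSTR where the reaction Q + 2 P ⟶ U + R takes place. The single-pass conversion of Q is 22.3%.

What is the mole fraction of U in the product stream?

Q reacted = 0.223 × 446.3 = 99.52 mol/s; ν_Q = −1, so ξ = 99.52/1 = 99.52 mol/s.
Outlet amounts (n = n₀ + ν ξ):
  Q: 446.3 − 1(99.52) = 346.8
  P: 291.2 − 2(99.52) = 92.15
  U: 0 + 1(99.52) = 99.52
  R: 0 + 1(99.52) = 99.52
  V: 387 (inert)
Total out = 1025 mol/s; y_U = 99.52 / 1025 = 0.0971.

0.0971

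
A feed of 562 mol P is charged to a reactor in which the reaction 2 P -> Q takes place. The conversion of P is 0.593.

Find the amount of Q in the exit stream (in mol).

167 mol

P reacted = 0.593 × 562 = 333.3 mol; ν_P = −2, so ξ = 333.3/2 = 166.6 mol.
Outlet amounts (n = n₀ + ν ξ):
  P: 562 − 2(166.6) = 228.7
  Q: 0 + 1(166.6) = 166.6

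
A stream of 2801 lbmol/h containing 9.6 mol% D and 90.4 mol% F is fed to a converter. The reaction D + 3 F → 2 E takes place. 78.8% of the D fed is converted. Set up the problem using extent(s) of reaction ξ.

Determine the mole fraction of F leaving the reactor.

D reacted = 0.788 × 268.9 = 211.9 lbmol/h; ν_D = −1, so ξ = 211.9/1 = 211.9 lbmol/h.
Outlet amounts (n = n₀ + ν ξ):
  D: 268.9 − 1(211.9) = 57.01
  F: 2532 − 3(211.9) = 1896
  E: 0 + 2(211.9) = 423.8
Total out = 2377 lbmol/h; y_F = 1896 / 2377 = 0.7978.

0.798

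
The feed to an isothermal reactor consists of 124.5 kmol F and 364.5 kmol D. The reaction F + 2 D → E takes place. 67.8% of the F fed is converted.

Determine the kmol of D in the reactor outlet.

F reacted = 0.678 × 124.5 = 84.41 kmol; ν_F = −1, so ξ = 84.41/1 = 84.41 kmol.
Outlet amounts (n = n₀ + ν ξ):
  F: 124.5 − 1(84.41) = 40.09
  D: 364.5 − 2(84.41) = 195.7
  E: 0 + 1(84.41) = 84.41

196 kmol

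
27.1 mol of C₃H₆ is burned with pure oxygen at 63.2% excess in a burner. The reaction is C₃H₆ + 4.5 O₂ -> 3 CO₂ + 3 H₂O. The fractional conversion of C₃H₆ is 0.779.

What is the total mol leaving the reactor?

Stoichiometric O₂ = 4.5 × 27.1 = 122 mol; O₂ fed = 122 × 1.632 = 199 mol.
Fuel reacted = 0.779 × 27.1 → ξ = 21.11 mol.
Outlet (n = n₀ + ν ξ):
  C₃H₆: 27.1 − 1(21.11) = 5.989
  O₂: 199 − 4.5(21.11) = 104
  CO₂: 0 + 3(21.11) = 63.33
  H₂O: 0 + 3(21.11) = 63.33
Total out = 5.989 + 104 + 63.33 + 63.33 = 236.7 mol.

237 mol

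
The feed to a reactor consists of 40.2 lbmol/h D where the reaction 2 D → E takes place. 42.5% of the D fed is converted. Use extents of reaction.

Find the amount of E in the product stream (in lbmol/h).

8.54 lbmol/h

D reacted = 0.425 × 40.2 = 17.09 lbmol/h; ν_D = −2, so ξ = 17.09/2 = 8.543 lbmol/h.
Outlet amounts (n = n₀ + ν ξ):
  D: 40.2 − 2(8.543) = 23.12
  E: 0 + 1(8.543) = 8.543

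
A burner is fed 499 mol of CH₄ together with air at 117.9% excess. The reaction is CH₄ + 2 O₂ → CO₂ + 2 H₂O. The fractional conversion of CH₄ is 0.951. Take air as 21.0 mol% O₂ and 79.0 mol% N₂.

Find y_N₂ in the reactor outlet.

Stoichiometric O₂ = 2 × 499 = 998 mol; O₂ fed = 998 × 2.179 = 2175 mol.
N₂ fed = 2175 × 79/21 = 8181 mol.
Fuel reacted = 0.951 × 499 → ξ = 474.5 mol.
Outlet (n = n₀ + ν ξ):
  CH₄: 499 − 1(474.5) = 24.45
  O₂: 2175 − 2(474.5) = 1226
  N₂: 8181 (inert)
  CO₂: 0 + 1(474.5) = 474.5
  H₂O: 0 + 2(474.5) = 949.1
Total out = 10850 mol; y_N₂ = 8181 / 10850 = 0.7537.

0.754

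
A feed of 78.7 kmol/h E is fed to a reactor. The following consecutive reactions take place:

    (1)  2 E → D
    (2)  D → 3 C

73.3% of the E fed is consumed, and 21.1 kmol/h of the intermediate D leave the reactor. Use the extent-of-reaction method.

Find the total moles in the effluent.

65.3 kmol/h

Conversion of E: E consumed = 2ξ₁ = 0.733 × 78.7 → ξ₁ = 28.84 kmol/h.
D balance: n_D = 0 + 1ξ₁ − 1ξ₂ = 21.1 → ξ₂ = (1·28.84 − 21.1)/1 = 7.744 kmol/h.
Outlet amounts (n = n₀ + Σ ν·ξ):
  E: 78.7 − 2(28.84) = 21.01
  D: 0 + 1(28.84) − 1(7.744) = 21.1
  C: 0 + 3(7.744) = 23.23
Total out = 21.01 + 21.1 + 23.23 = 65.34 kmol/h.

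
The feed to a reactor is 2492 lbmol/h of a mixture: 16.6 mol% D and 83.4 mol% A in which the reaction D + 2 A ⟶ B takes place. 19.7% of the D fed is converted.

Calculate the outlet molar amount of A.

1920 lbmol/h

D reacted = 0.197 × 413.7 = 81.49 lbmol/h; ν_D = −1, so ξ = 81.49/1 = 81.49 lbmol/h.
Outlet amounts (n = n₀ + ν ξ):
  D: 413.7 − 1(81.49) = 332.2
  A: 2078 − 2(81.49) = 1915
  B: 0 + 1(81.49) = 81.49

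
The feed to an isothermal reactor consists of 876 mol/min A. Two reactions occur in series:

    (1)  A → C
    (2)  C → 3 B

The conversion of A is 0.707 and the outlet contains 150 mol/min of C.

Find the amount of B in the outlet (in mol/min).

1410 mol/min

Conversion of A: A consumed = 1ξ₁ = 0.707 × 876 → ξ₁ = 619.3 mol/min.
C balance: n_C = 0 + 1ξ₁ − 1ξ₂ = 150 → ξ₂ = (1·619.3 − 150)/1 = 469.3 mol/min.
Outlet amounts (n = n₀ + Σ ν·ξ):
  A: 876 − 1(619.3) = 256.7
  C: 0 + 1(619.3) − 1(469.3) = 150
  B: 0 + 3(469.3) = 1408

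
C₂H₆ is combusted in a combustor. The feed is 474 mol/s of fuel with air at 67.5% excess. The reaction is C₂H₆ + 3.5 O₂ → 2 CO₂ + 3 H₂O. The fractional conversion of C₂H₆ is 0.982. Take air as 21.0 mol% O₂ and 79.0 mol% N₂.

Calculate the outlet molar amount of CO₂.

Stoichiometric O₂ = 3.5 × 474 = 1659 mol/s; O₂ fed = 1659 × 1.675 = 2779 mol/s.
N₂ fed = 2779 × 79/21 = 10450 mol/s.
Fuel reacted = 0.982 × 474 → ξ = 465.5 mol/s.
Outlet (n = n₀ + ν ξ):
  C₂H₆: 474 − 1(465.5) = 8.532
  O₂: 2779 − 3.5(465.5) = 1150
  N₂: 10450 (inert)
  CO₂: 0 + 2(465.5) = 930.9
  H₂O: 0 + 3(465.5) = 1396

931 mol/s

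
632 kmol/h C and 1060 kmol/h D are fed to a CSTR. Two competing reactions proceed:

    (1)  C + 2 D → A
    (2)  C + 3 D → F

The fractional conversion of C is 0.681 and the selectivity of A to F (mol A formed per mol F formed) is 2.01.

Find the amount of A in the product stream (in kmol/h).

287 kmol/h

Conversion of C: C consumed = 0.681 × 632 = 430.4 kmol/h = 1ξ₁ + 1ξ₂.
Selectivity: 1ξ₁ / (1ξ₂) = 2.01 → ξ₁ = 2.01 ξ₂.
Substitute: (1·2.01 + 1) ξ₂ = 430.4 → ξ₂ = 143 kmol/h, ξ₁ = 287.4 kmol/h.
Outlet amounts (n = n₀ + Σ ν·ξ):
  C: 632 − 1(287.4) − 1(143) = 201.6
  D: 1060 − 2(287.4) − 3(143) = 56.23
  A: 0 + 1(287.4) = 287.4
  F: 0 + 1(143) = 143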